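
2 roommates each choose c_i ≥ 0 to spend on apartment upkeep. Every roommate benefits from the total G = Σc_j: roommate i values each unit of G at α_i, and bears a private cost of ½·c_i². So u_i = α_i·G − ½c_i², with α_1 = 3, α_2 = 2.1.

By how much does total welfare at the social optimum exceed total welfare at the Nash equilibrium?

6.705

Roommate i's FOC: ∂u_i/∂c_i = α_i − c_i = 0, so c_i* = α_i.
NE contributions = (3, 2.1); G = 5.1.
W^NE = (Σα)·G − ½Σα_i² = 5.1² − ½·13.41 = 19.305.
Planner sets c_i = Σα_j = 5.1 for every i, so G^SO = 2·5.1 = 10.2.
W^SO = (Σα)·G^SO − ½·2·(Σα)² = (2/2)·5.1² = 26.01.
Deadweight loss = W^SO − W^NE = 6.705.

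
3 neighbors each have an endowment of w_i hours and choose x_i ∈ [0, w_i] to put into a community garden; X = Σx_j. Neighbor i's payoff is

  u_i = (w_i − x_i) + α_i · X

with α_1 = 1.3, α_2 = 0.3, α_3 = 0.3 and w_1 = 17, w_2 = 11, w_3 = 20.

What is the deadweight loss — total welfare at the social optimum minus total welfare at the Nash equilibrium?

27.9

∂u_i/∂x_i = α_i − 1, so neighbor i contributes w_i if α_i > 1, else 0.
α_i > 1 for i ∈ {1}; NE contributions (17, 0, 0), X = 17.
W^NE = Σw_i − X^NE + (Σα_i)·X^NE = 48 + 0.9·17 = 63.3.
Planner: ∂(Σu_j)/∂x_i = Σα_j − 1 = 0.9 > 0, so everyone contributes w_i; X^SO = 48, W^SO = 48 + 0.9·48 = 91.2.
Deadweight loss = 27.9.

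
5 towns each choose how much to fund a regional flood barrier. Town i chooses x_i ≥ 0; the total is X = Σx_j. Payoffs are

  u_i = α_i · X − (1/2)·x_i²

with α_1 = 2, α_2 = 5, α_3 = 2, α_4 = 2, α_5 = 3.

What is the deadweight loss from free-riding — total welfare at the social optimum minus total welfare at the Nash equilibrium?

Town i's FOC: ∂u_i/∂x_i = α_i − x_i = 0, so x_i* = α_i.
NE contributions = (2, 5, 2, 2, 3); X = 14.
W^NE = (Σα)·X − ½Σα_i² = 14² − ½·46 = 173.
Planner sets x_i = Σα_j = 14 for every i, so X^SO = 5·14 = 70.
W^SO = (Σα)·X^SO − ½·5·(Σα)² = (5/2)·14² = 490.
Deadweight loss = W^SO − W^NE = 317.

317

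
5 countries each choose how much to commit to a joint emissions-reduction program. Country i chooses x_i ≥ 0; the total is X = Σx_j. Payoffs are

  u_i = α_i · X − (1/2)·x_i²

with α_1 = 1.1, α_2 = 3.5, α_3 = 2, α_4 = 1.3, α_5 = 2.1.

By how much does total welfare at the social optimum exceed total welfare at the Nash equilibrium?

Country i's FOC: ∂u_i/∂x_i = α_i − x_i = 0, so x_i* = α_i.
NE contributions = (1.1, 3.5, 2, 1.3, 2.1); X = 10.
W^NE = (Σα)·X − ½Σα_i² = 10² − ½·23.56 = 88.22.
Planner sets x_i = Σα_j = 10 for every i, so X^SO = 5·10 = 50.
W^SO = (Σα)·X^SO − ½·5·(Σα)² = (5/2)·10² = 250.
Deadweight loss = W^SO − W^NE = 161.78.

161.78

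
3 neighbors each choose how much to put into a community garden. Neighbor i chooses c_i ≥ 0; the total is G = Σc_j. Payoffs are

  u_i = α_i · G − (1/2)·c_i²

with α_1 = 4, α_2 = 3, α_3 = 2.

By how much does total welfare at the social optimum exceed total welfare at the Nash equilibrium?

Neighbor i's FOC: ∂u_i/∂c_i = α_i − c_i = 0, so c_i* = α_i.
NE contributions = (4, 3, 2); G = 9.
W^NE = (Σα)·G − ½Σα_i² = 9² − ½·29 = 66.5.
Planner sets c_i = Σα_j = 9 for every i, so G^SO = 3·9 = 27.
W^SO = (Σα)·G^SO − ½·3·(Σα)² = (3/2)·9² = 121.5.
Deadweight loss = W^SO − W^NE = 55.

55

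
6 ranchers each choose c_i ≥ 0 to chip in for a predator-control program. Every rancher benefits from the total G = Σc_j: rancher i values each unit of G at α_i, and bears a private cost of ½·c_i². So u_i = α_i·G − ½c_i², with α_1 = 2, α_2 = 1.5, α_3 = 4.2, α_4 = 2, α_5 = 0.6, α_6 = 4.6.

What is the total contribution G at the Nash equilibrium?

Rancher i's FOC: ∂u_i/∂c_i = α_i − c_i = 0, so c_i* = α_i.
NE contributions = (2, 1.5, 4.2, 2, 0.6, 4.6); G = 14.9.

14.9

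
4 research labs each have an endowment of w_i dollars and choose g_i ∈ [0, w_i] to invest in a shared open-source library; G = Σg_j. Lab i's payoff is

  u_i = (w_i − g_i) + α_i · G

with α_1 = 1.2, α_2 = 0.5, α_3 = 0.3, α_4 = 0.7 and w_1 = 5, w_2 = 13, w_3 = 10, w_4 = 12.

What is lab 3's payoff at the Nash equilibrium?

11.5

∂u_i/∂g_i = α_i − 1, so lab i contributes w_i if α_i > 1, else 0.
α_i > 1 for i ∈ {1}; NE contributions (5, 0, 0, 0), G = 5.
u_3 = (10 − 0) + 0.3·5 = 11.5.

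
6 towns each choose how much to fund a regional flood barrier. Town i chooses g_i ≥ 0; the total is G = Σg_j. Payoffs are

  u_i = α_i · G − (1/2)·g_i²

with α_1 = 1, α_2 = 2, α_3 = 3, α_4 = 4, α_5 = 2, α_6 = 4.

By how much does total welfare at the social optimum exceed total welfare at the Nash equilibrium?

537

Town i's FOC: ∂u_i/∂g_i = α_i − g_i = 0, so g_i* = α_i.
NE contributions = (1, 2, 3, 4, 2, 4); G = 16.
W^NE = (Σα)·G − ½Σα_i² = 16² − ½·50 = 231.
Planner sets g_i = Σα_j = 16 for every i, so G^SO = 6·16 = 96.
W^SO = (Σα)·G^SO − ½·6·(Σα)² = (6/2)·16² = 768.
Deadweight loss = W^SO − W^NE = 537.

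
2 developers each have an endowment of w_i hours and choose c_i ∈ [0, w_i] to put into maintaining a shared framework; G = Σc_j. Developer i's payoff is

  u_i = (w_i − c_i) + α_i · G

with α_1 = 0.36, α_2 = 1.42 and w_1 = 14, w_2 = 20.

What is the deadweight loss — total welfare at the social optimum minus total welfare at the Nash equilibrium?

∂u_i/∂c_i = α_i − 1, so developer i contributes w_i if α_i > 1, else 0.
α_i > 1 for i ∈ {2}; NE contributions (0, 20), G = 20.
W^NE = Σw_i − G^NE + (Σα_i)·G^NE = 34 + 0.78·20 = 49.6.
Planner: ∂(Σu_j)/∂c_i = Σα_j − 1 = 0.78 > 0, so everyone contributes w_i; G^SO = 34, W^SO = 34 + 0.78·34 = 60.52.
Deadweight loss = 10.92.

10.92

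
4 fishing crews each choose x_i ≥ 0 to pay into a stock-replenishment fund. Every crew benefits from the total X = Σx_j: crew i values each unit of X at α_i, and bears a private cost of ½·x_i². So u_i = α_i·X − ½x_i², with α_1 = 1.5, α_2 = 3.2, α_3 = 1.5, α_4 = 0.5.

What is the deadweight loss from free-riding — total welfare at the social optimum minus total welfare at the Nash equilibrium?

52.385

Crew i's FOC: ∂u_i/∂x_i = α_i − x_i = 0, so x_i* = α_i.
NE contributions = (1.5, 3.2, 1.5, 0.5); X = 6.7.
W^NE = (Σα)·X − ½Σα_i² = 6.7² − ½·14.99 = 37.395.
Planner sets x_i = Σα_j = 6.7 for every i, so X^SO = 4·6.7 = 26.8.
W^SO = (Σα)·X^SO − ½·4·(Σα)² = (4/2)·6.7² = 89.78.
Deadweight loss = W^SO − W^NE = 52.385.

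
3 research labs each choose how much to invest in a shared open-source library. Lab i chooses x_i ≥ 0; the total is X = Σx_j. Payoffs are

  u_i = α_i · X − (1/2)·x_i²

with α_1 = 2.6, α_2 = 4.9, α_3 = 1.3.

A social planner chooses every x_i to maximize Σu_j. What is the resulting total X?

Planner FOC: ∂(Σu_j)/∂x_i = (Σα_j) − x_i = 0, so x_i^SO = Σα_j = 8.8 for every i; X^SO = 26.4.

26.4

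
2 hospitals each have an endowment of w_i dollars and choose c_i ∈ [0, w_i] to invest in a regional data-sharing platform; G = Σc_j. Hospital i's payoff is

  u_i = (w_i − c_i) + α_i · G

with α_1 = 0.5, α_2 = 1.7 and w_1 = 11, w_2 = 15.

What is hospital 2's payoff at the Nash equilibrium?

∂u_i/∂c_i = α_i − 1, so hospital i contributes w_i if α_i > 1, else 0.
α_i > 1 for i ∈ {2}; NE contributions (0, 15), G = 15.
u_2 = (15 − 15) + 1.7·15 = 25.5.

25.5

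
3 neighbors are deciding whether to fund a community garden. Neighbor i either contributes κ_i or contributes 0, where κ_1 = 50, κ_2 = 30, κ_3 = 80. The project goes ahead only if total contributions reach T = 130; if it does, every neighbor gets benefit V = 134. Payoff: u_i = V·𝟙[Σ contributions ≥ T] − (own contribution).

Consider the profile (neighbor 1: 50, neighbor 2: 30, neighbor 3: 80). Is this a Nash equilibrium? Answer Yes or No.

Total = 160 ≥ 130: provided.
Neighbor 1 (pledges 50, payoff 84): dropping to 0 → total 110, payoff 0. No gain.
Neighbor 2 (pledges 30, payoff 104): dropping to 0 → total 130, payoff 134. Profitable deviation.

No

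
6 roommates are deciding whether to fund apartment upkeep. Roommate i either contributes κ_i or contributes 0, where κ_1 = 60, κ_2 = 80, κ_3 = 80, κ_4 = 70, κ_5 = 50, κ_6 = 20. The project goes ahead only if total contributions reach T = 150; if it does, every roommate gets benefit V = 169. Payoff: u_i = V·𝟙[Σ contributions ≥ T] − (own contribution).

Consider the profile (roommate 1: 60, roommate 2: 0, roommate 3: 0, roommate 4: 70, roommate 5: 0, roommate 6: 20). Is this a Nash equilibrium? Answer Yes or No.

Total = 150 ≥ 150: provided.
Roommate 1 (pledges 60, payoff 109): dropping to 0 → total 90, payoff 0. No gain.
Roommate 2 (pledges 0, payoff 169): pledging 80 → total 230, payoff 89. No gain.
Roommate 3 (pledges 0, payoff 169): pledging 80 → total 230, payoff 89. No gain.
Roommate 4 (pledges 70, payoff 99): dropping to 0 → total 80, payoff 0. No gain.
Roommate 5 (pledges 0, payoff 169): pledging 50 → total 200, payoff 119. No gain.
Roommate 6 (pledges 20, payoff 149): dropping to 0 → total 130, payoff 0. No gain.

Yes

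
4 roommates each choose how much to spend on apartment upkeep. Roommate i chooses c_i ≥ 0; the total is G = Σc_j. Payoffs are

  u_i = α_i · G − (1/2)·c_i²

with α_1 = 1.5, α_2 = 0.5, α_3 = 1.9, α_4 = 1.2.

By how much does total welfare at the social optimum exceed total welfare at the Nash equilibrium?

29.785

Roommate i's FOC: ∂u_i/∂c_i = α_i − c_i = 0, so c_i* = α_i.
NE contributions = (1.5, 0.5, 1.9, 1.2); G = 5.1.
W^NE = (Σα)·G − ½Σα_i² = 5.1² − ½·7.55 = 22.235.
Planner sets c_i = Σα_j = 5.1 for every i, so G^SO = 4·5.1 = 20.4.
W^SO = (Σα)·G^SO − ½·4·(Σα)² = (4/2)·5.1² = 52.02.
Deadweight loss = W^SO − W^NE = 29.785.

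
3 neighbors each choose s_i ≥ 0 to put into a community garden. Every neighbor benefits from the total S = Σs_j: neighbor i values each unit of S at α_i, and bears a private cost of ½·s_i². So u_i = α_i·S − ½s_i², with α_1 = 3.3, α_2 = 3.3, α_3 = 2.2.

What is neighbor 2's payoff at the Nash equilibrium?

Neighbor i's FOC: ∂u_i/∂s_i = α_i − s_i = 0, so s_i* = α_i.
NE contributions = (3.3, 3.3, 2.2); S = 8.8.
u_2 = α_2·S − ½·(s_2)² = 3.3·8.8 − ½·3.3² = 23.595.

23.595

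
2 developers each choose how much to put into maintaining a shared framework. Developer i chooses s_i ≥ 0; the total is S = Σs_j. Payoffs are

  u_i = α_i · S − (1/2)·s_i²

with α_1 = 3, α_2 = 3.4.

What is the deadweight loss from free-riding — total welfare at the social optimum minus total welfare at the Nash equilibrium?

Developer i's FOC: ∂u_i/∂s_i = α_i − s_i = 0, so s_i* = α_i.
NE contributions = (3, 3.4); S = 6.4.
W^NE = (Σα)·S − ½Σα_i² = 6.4² − ½·20.56 = 30.68.
Planner sets s_i = Σα_j = 6.4 for every i, so S^SO = 2·6.4 = 12.8.
W^SO = (Σα)·S^SO − ½·2·(Σα)² = (2/2)·6.4² = 40.96.
Deadweight loss = W^SO − W^NE = 10.28.

10.28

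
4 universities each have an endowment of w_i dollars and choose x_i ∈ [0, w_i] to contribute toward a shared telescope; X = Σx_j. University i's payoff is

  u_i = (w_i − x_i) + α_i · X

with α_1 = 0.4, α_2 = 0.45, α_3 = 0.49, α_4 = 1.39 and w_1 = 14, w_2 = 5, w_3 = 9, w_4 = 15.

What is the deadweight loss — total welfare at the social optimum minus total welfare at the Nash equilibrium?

∂u_i/∂x_i = α_i − 1, so university i contributes w_i if α_i > 1, else 0.
α_i > 1 for i ∈ {4}; NE contributions (0, 0, 0, 15), X = 15.
W^NE = Σw_i − X^NE + (Σα_i)·X^NE = 43 + 1.73·15 = 68.95.
Planner: ∂(Σu_j)/∂x_i = Σα_j − 1 = 1.73 > 0, so everyone contributes w_i; X^SO = 43, W^SO = 43 + 1.73·43 = 117.39.
Deadweight loss = 48.44.

48.44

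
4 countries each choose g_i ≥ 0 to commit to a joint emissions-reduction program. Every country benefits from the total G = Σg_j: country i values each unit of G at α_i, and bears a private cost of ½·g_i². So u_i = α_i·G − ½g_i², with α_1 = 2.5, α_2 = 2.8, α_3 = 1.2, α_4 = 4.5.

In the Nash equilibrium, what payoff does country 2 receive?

Country i's FOC: ∂u_i/∂g_i = α_i − g_i = 0, so g_i* = α_i.
NE contributions = (2.5, 2.8, 1.2, 4.5); G = 11.
u_2 = α_2·G − ½·(g_2)² = 2.8·11 − ½·2.8² = 26.88.

26.88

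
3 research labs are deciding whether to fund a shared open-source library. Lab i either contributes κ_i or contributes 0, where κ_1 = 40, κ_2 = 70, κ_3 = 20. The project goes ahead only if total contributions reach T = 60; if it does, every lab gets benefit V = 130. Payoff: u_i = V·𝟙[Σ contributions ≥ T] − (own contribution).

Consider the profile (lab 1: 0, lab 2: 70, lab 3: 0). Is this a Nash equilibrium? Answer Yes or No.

Total = 70 ≥ 60: provided.
Lab 1 (pledges 0, payoff 130): pledging 40 → total 110, payoff 90. No gain.
Lab 2 (pledges 70, payoff 60): dropping to 0 → total 0, payoff 0. No gain.
Lab 3 (pledges 0, payoff 130): pledging 20 → total 90, payoff 110. No gain.

Yes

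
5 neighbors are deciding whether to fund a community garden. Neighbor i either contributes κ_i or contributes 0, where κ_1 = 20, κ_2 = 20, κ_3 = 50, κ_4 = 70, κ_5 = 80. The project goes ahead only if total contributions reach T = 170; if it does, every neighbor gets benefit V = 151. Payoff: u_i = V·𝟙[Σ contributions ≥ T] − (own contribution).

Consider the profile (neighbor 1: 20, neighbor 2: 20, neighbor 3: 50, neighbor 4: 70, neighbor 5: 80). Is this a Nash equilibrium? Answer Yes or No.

Total = 240 ≥ 170: provided.
Neighbor 1 (pledges 20, payoff 131): dropping to 0 → total 220, payoff 151. Profitable deviation.

No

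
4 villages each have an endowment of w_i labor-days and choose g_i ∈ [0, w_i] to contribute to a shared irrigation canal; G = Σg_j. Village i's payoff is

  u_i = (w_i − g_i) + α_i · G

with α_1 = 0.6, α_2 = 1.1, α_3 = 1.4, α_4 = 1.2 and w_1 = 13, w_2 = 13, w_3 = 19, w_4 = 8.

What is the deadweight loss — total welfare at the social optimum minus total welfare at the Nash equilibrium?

∂u_i/∂g_i = α_i − 1, so village i contributes w_i if α_i > 1, else 0.
α_i > 1 for i ∈ {2, 3, 4}; NE contributions (0, 13, 19, 8), G = 40.
W^NE = Σw_i − G^NE + (Σα_i)·G^NE = 53 + 3.3·40 = 185.
Planner: ∂(Σu_j)/∂g_i = Σα_j − 1 = 3.3 > 0, so everyone contributes w_i; G^SO = 53, W^SO = 53 + 3.3·53 = 227.9.
Deadweight loss = 42.9.

42.9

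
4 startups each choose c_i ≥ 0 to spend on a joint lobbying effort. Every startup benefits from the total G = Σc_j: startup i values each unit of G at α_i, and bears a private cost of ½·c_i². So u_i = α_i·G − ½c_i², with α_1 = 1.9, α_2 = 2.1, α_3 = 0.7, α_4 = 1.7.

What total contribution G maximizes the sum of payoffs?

25.6

Planner FOC: ∂(Σu_j)/∂c_i = (Σα_j) − c_i = 0, so c_i^SO = Σα_j = 6.4 for every i; G^SO = 25.6.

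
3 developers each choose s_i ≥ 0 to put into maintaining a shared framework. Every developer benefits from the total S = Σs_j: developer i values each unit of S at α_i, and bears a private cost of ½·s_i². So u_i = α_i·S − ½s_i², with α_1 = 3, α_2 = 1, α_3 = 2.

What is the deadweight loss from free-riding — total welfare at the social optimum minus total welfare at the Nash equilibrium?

Developer i's FOC: ∂u_i/∂s_i = α_i − s_i = 0, so s_i* = α_i.
NE contributions = (3, 1, 2); S = 6.
W^NE = (Σα)·S − ½Σα_i² = 6² − ½·14 = 29.
Planner sets s_i = Σα_j = 6 for every i, so S^SO = 3·6 = 18.
W^SO = (Σα)·S^SO − ½·3·(Σα)² = (3/2)·6² = 54.
Deadweight loss = W^SO − W^NE = 25.

25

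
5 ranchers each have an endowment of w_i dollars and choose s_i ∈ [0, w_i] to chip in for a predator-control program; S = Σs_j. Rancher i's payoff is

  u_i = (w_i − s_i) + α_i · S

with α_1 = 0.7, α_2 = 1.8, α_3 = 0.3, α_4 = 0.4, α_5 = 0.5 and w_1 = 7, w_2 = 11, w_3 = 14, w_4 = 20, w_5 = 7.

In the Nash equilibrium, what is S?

11

∂u_i/∂s_i = α_i − 1, so rancher i contributes w_i if α_i > 1, else 0.
α_i > 1 for i ∈ {2}; NE contributions (0, 11, 0, 0, 0), S = 11.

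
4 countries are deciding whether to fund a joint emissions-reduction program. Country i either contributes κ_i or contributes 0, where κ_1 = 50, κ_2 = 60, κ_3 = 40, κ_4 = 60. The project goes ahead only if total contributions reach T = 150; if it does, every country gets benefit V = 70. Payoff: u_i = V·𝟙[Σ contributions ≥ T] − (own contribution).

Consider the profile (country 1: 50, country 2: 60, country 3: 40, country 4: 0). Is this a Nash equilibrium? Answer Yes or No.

Total = 150 ≥ 150: provided.
Country 1 (pledges 50, payoff 20): dropping to 0 → total 100, payoff 0. No gain.
Country 2 (pledges 60, payoff 10): dropping to 0 → total 90, payoff 0. No gain.
Country 3 (pledges 40, payoff 30): dropping to 0 → total 110, payoff 0. No gain.
Country 4 (pledges 0, payoff 70): pledging 60 → total 210, payoff 10. No gain.

Yes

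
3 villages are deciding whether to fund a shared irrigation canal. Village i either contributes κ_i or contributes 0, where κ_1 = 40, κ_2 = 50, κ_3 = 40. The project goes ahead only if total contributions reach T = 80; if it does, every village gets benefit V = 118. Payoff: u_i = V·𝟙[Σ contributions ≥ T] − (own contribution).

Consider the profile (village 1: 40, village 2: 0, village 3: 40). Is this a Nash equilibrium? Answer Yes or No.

Total = 80 ≥ 80: provided.
Village 1 (pledges 40, payoff 78): dropping to 0 → total 40, payoff 0. No gain.
Village 2 (pledges 0, payoff 118): pledging 50 → total 130, payoff 68. No gain.
Village 3 (pledges 40, payoff 78): dropping to 0 → total 40, payoff 0. No gain.

Yes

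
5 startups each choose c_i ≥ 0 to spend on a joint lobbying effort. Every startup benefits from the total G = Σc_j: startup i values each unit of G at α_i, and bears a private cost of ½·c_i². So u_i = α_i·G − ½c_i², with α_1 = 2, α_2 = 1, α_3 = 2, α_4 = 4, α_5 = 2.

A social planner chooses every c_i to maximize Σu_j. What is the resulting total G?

Planner FOC: ∂(Σu_j)/∂c_i = (Σα_j) − c_i = 0, so c_i^SO = Σα_j = 11 for every i; G^SO = 55.

55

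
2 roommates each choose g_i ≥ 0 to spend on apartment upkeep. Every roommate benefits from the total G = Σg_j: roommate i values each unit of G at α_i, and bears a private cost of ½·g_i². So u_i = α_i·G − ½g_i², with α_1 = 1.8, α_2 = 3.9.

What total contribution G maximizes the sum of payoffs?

11.4

Planner FOC: ∂(Σu_j)/∂g_i = (Σα_j) − g_i = 0, so g_i^SO = Σα_j = 5.7 for every i; G^SO = 11.4.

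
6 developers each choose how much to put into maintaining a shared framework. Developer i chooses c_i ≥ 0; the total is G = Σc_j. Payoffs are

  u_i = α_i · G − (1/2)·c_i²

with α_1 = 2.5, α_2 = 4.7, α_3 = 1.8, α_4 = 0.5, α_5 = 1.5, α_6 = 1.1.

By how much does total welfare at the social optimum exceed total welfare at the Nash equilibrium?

310.465

Developer i's FOC: ∂u_i/∂c_i = α_i − c_i = 0, so c_i* = α_i.
NE contributions = (2.5, 4.7, 1.8, 0.5, 1.5, 1.1); G = 12.1.
W^NE = (Σα)·G − ½Σα_i² = 12.1² − ½·35.29 = 128.765.
Planner sets c_i = Σα_j = 12.1 for every i, so G^SO = 6·12.1 = 72.6.
W^SO = (Σα)·G^SO − ½·6·(Σα)² = (6/2)·12.1² = 439.23.
Deadweight loss = W^SO − W^NE = 310.465.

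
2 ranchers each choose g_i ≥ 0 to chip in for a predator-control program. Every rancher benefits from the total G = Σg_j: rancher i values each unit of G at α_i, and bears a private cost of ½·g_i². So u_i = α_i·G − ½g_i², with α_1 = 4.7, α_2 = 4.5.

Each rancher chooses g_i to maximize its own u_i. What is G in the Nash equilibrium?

Rancher i's FOC: ∂u_i/∂g_i = α_i − g_i = 0, so g_i* = α_i.
NE contributions = (4.7, 4.5); G = 9.2.

9.2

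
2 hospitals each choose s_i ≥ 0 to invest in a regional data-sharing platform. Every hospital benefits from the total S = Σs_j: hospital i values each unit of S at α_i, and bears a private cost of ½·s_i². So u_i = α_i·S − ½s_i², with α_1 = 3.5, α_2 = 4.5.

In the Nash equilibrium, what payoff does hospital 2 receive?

Hospital i's FOC: ∂u_i/∂s_i = α_i − s_i = 0, so s_i* = α_i.
NE contributions = (3.5, 4.5); S = 8.
u_2 = α_2·S − ½·(s_2)² = 4.5·8 − ½·4.5² = 25.875.

25.875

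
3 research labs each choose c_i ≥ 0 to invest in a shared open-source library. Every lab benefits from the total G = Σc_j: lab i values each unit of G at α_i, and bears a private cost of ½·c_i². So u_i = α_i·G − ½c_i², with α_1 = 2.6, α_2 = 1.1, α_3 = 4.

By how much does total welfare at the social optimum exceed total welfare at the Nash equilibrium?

41.63

Lab i's FOC: ∂u_i/∂c_i = α_i − c_i = 0, so c_i* = α_i.
NE contributions = (2.6, 1.1, 4); G = 7.7.
W^NE = (Σα)·G − ½Σα_i² = 7.7² − ½·23.97 = 47.305.
Planner sets c_i = Σα_j = 7.7 for every i, so G^SO = 3·7.7 = 23.1.
W^SO = (Σα)·G^SO − ½·3·(Σα)² = (3/2)·7.7² = 88.935.
Deadweight loss = W^SO − W^NE = 41.63.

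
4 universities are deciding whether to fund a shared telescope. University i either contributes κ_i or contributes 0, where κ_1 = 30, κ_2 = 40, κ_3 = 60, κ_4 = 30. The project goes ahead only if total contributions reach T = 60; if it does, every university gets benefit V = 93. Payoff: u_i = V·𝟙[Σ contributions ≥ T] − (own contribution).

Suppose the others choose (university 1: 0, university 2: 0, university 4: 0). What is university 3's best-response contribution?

60

Others' total = 0. Contributing 60 brings total to 60 ≥ 60: gain V − κ_3 = 33.
Best response: 60.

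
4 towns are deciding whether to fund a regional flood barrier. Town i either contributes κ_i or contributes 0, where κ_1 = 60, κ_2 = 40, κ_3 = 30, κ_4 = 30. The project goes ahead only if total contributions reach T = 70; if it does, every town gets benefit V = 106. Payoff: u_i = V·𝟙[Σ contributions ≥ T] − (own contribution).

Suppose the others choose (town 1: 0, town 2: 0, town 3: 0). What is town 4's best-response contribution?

Others' total = 0. Even contributing 30 gives 30 < 70: no benefit either way.
Best response: 0.

0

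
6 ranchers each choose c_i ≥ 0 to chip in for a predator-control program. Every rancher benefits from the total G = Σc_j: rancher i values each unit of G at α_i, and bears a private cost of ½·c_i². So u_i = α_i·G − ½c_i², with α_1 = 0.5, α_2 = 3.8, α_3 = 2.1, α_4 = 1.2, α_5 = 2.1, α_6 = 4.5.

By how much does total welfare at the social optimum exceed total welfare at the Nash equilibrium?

425.88

Rancher i's FOC: ∂u_i/∂c_i = α_i − c_i = 0, so c_i* = α_i.
NE contributions = (0.5, 3.8, 2.1, 1.2, 2.1, 4.5); G = 14.2.
W^NE = (Σα)·G − ½Σα_i² = 14.2² − ½·45.2 = 179.04.
Planner sets c_i = Σα_j = 14.2 for every i, so G^SO = 6·14.2 = 85.2.
W^SO = (Σα)·G^SO − ½·6·(Σα)² = (6/2)·14.2² = 604.92.
Deadweight loss = W^SO − W^NE = 425.88.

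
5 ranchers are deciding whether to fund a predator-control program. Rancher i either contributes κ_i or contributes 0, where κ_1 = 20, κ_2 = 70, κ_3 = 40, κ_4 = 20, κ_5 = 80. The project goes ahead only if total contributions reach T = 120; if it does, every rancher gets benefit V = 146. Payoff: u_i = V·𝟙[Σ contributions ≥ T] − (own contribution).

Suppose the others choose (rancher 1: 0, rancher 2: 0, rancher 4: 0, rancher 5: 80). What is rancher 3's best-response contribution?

40

Others' total = 80. Contributing 40 brings total to 120 ≥ 120: gain V − κ_3 = 106.
Best response: 40.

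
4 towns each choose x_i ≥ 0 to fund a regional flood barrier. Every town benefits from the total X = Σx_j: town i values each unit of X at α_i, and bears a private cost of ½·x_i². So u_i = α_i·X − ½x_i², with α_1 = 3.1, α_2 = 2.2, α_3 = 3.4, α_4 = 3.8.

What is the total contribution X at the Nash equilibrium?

12.5

Town i's FOC: ∂u_i/∂x_i = α_i − x_i = 0, so x_i* = α_i.
NE contributions = (3.1, 2.2, 3.4, 3.8); X = 12.5.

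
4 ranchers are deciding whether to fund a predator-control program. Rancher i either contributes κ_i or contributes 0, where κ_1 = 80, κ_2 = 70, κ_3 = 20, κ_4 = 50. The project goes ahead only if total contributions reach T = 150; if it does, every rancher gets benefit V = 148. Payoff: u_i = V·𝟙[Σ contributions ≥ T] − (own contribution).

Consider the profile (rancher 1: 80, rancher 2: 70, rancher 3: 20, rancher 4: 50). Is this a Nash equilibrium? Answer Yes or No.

Total = 220 ≥ 150: provided.
Rancher 1 (pledges 80, payoff 68): dropping to 0 → total 140, payoff 0. No gain.
Rancher 2 (pledges 70, payoff 78): dropping to 0 → total 150, payoff 148. Profitable deviation.

No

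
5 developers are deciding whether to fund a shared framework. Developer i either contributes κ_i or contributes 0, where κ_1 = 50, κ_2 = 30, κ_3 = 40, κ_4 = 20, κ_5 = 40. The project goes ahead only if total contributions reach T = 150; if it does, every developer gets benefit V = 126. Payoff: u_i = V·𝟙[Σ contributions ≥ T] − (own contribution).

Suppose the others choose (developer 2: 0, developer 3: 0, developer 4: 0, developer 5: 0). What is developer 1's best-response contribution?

Others' total = 0. Even contributing 50 gives 50 < 150: no benefit either way.
Best response: 0.

0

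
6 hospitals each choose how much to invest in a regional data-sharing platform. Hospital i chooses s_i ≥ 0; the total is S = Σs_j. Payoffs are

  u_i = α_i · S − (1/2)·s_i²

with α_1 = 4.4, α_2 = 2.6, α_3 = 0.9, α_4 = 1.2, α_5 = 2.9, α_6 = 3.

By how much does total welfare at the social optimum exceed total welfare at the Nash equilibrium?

Hospital i's FOC: ∂u_i/∂s_i = α_i − s_i = 0, so s_i* = α_i.
NE contributions = (4.4, 2.6, 0.9, 1.2, 2.9, 3); S = 15.
W^NE = (Σα)·S − ½Σα_i² = 15² − ½·45.78 = 202.11.
Planner sets s_i = Σα_j = 15 for every i, so S^SO = 6·15 = 90.
W^SO = (Σα)·S^SO − ½·6·(Σα)² = (6/2)·15² = 675.
Deadweight loss = W^SO − W^NE = 472.89.

472.89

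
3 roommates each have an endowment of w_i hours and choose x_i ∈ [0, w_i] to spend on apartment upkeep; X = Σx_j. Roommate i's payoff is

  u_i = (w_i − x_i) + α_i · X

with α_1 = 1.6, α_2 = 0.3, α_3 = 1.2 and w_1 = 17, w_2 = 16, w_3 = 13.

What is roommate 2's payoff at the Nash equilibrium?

∂u_i/∂x_i = α_i − 1, so roommate i contributes w_i if α_i > 1, else 0.
α_i > 1 for i ∈ {1, 3}; NE contributions (17, 0, 13), X = 30.
u_2 = (16 − 0) + 0.3·30 = 25.

25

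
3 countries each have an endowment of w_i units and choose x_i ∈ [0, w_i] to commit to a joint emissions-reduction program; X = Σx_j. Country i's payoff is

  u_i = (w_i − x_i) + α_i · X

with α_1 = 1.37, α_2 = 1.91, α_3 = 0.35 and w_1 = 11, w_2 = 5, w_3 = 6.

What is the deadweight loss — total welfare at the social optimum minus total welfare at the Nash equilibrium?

15.78

∂u_i/∂x_i = α_i − 1, so country i contributes w_i if α_i > 1, else 0.
α_i > 1 for i ∈ {1, 2}; NE contributions (11, 5, 0), X = 16.
W^NE = Σw_i − X^NE + (Σα_i)·X^NE = 22 + 2.63·16 = 64.08.
Planner: ∂(Σu_j)/∂x_i = Σα_j − 1 = 2.63 > 0, so everyone contributes w_i; X^SO = 22, W^SO = 22 + 2.63·22 = 79.86.
Deadweight loss = 15.78.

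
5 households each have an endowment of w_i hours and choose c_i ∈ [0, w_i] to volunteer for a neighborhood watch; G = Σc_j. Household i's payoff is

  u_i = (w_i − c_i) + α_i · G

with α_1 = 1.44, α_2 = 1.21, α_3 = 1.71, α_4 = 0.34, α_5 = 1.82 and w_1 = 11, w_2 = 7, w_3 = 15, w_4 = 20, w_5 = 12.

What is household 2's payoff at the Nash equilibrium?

54.45

∂u_i/∂c_i = α_i − 1, so household i contributes w_i if α_i > 1, else 0.
α_i > 1 for i ∈ {1, 2, 3, 5}; NE contributions (11, 7, 15, 0, 12), G = 45.
u_2 = (7 − 7) + 1.21·45 = 54.45.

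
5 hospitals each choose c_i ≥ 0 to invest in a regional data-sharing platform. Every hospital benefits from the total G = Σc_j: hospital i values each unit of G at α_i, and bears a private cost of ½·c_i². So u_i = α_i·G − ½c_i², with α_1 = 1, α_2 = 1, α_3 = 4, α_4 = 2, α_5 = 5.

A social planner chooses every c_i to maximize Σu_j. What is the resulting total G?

65

Planner FOC: ∂(Σu_j)/∂c_i = (Σα_j) − c_i = 0, so c_i^SO = Σα_j = 13 for every i; G^SO = 65.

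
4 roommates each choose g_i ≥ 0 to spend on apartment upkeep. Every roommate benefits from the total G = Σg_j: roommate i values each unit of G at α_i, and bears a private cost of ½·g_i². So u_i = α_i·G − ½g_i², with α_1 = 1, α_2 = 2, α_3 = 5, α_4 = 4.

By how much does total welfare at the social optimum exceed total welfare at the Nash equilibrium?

Roommate i's FOC: ∂u_i/∂g_i = α_i − g_i = 0, so g_i* = α_i.
NE contributions = (1, 2, 5, 4); G = 12.
W^NE = (Σα)·G − ½Σα_i² = 12² − ½·46 = 121.
Planner sets g_i = Σα_j = 12 for every i, so G^SO = 4·12 = 48.
W^SO = (Σα)·G^SO − ½·4·(Σα)² = (4/2)·12² = 288.
Deadweight loss = W^SO − W^NE = 167.

167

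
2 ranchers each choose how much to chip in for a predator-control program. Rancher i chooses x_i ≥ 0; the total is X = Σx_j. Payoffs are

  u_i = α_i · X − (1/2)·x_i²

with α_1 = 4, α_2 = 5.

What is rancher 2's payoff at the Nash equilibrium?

Rancher i's FOC: ∂u_i/∂x_i = α_i − x_i = 0, so x_i* = α_i.
NE contributions = (4, 5); X = 9.
u_2 = α_2·X − ½·(x_2)² = 5·9 − ½·5² = 32.5.

32.5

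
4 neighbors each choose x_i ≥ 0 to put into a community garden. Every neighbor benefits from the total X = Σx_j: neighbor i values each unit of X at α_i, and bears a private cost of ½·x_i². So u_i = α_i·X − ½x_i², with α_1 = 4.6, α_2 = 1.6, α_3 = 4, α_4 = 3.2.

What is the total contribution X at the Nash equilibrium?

Neighbor i's FOC: ∂u_i/∂x_i = α_i − x_i = 0, so x_i* = α_i.
NE contributions = (4.6, 1.6, 4, 3.2); X = 13.4.

13.4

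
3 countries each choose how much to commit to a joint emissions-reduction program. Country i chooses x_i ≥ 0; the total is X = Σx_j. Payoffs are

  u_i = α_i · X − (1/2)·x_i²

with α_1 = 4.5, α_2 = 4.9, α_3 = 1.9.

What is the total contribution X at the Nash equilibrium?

Country i's FOC: ∂u_i/∂x_i = α_i − x_i = 0, so x_i* = α_i.
NE contributions = (4.5, 4.9, 1.9); X = 11.3.

11.3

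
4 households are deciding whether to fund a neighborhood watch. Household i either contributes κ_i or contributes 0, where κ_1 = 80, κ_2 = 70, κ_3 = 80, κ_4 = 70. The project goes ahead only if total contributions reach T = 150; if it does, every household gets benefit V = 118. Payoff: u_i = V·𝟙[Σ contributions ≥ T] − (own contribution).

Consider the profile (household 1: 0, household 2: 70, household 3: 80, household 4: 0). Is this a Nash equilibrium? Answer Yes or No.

Total = 150 ≥ 150: provided.
Household 1 (pledges 0, payoff 118): pledging 80 → total 230, payoff 38. No gain.
Household 2 (pledges 70, payoff 48): dropping to 0 → total 80, payoff 0. No gain.
Household 3 (pledges 80, payoff 38): dropping to 0 → total 70, payoff 0. No gain.
Household 4 (pledges 0, payoff 118): pledging 70 → total 220, payoff 48. No gain.

Yes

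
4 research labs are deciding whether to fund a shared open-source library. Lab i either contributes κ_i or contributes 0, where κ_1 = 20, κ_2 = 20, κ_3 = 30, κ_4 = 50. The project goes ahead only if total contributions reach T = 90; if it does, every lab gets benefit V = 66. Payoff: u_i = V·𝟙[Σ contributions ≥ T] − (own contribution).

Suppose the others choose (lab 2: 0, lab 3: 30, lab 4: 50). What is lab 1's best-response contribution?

20

Others' total = 80. Contributing 20 brings total to 100 ≥ 90: gain V − κ_1 = 46.
Best response: 20.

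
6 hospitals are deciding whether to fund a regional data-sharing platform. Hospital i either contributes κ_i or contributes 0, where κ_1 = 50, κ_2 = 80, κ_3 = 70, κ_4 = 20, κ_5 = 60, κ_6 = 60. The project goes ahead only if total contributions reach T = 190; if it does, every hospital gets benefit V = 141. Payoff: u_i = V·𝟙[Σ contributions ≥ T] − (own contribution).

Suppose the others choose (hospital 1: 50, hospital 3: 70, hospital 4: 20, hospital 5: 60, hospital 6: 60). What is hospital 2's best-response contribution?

Others' total = 260 ≥ 190; contributing adds cost 80 for no extra benefit.
Best response: 0.

0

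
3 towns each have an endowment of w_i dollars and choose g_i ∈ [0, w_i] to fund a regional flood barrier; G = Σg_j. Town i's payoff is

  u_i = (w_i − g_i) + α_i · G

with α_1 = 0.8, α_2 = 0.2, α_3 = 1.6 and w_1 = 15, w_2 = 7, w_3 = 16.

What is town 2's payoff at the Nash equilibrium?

∂u_i/∂g_i = α_i − 1, so town i contributes w_i if α_i > 1, else 0.
α_i > 1 for i ∈ {3}; NE contributions (0, 0, 16), G = 16.
u_2 = (7 − 0) + 0.2·16 = 10.2.

10.2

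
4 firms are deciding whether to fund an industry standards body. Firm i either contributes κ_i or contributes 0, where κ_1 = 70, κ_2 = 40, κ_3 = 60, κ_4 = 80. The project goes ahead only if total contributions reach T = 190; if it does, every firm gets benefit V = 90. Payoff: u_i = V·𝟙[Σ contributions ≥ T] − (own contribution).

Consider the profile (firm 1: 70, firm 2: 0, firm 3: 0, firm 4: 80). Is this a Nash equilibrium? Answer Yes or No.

Total = 150 < 190: not provided.
Firm 1 (pledges 70, payoff -70): dropping to 0 → total 80, payoff 0. Profitable deviation.

No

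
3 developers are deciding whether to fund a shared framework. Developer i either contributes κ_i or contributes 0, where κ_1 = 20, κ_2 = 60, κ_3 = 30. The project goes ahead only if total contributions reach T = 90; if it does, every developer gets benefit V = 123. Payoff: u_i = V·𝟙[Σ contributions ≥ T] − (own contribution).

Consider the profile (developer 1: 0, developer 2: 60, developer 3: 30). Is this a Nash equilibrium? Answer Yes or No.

Yes

Total = 90 ≥ 90: provided.
Developer 1 (pledges 0, payoff 123): pledging 20 → total 110, payoff 103. No gain.
Developer 2 (pledges 60, payoff 63): dropping to 0 → total 30, payoff 0. No gain.
Developer 3 (pledges 30, payoff 93): dropping to 0 → total 60, payoff 0. No gain.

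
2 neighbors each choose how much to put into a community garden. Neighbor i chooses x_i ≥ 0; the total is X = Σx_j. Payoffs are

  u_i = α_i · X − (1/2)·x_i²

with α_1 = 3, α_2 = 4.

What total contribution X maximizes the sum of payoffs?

Planner FOC: ∂(Σu_j)/∂x_i = (Σα_j) − x_i = 0, so x_i^SO = Σα_j = 7 for every i; X^SO = 14.

14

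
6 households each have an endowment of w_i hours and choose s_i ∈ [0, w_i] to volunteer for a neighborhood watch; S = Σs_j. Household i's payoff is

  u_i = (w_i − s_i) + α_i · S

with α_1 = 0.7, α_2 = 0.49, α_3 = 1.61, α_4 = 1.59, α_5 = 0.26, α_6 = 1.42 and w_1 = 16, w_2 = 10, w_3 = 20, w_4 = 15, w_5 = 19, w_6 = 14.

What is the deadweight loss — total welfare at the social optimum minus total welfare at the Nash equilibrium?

228.15

∂u_i/∂s_i = α_i − 1, so household i contributes w_i if α_i > 1, else 0.
α_i > 1 for i ∈ {3, 4, 6}; NE contributions (0, 0, 20, 15, 0, 14), S = 49.
W^NE = Σw_i − S^NE + (Σα_i)·S^NE = 94 + 5.07·49 = 342.43.
Planner: ∂(Σu_j)/∂s_i = Σα_j − 1 = 5.07 > 0, so everyone contributes w_i; S^SO = 94, W^SO = 94 + 5.07·94 = 570.58.
Deadweight loss = 228.15.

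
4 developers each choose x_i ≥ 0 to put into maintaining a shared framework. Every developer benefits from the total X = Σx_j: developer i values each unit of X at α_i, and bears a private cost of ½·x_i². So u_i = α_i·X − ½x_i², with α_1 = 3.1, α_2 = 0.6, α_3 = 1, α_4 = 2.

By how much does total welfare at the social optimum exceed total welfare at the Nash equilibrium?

Developer i's FOC: ∂u_i/∂x_i = α_i − x_i = 0, so x_i* = α_i.
NE contributions = (3.1, 0.6, 1, 2); X = 6.7.
W^NE = (Σα)·X − ½Σα_i² = 6.7² − ½·14.97 = 37.405.
Planner sets x_i = Σα_j = 6.7 for every i, so X^SO = 4·6.7 = 26.8.
W^SO = (Σα)·X^SO − ½·4·(Σα)² = (4/2)·6.7² = 89.78.
Deadweight loss = W^SO − W^NE = 52.375.

52.375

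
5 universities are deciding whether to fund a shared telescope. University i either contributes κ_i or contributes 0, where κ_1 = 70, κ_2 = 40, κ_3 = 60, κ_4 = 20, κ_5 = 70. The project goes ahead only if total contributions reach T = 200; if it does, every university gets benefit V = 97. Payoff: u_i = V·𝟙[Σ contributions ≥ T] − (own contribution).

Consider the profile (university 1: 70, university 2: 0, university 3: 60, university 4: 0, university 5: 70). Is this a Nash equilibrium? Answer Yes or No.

Total = 200 ≥ 200: provided.
University 1 (pledges 70, payoff 27): dropping to 0 → total 130, payoff 0. No gain.
University 2 (pledges 0, payoff 97): pledging 40 → total 240, payoff 57. No gain.
University 3 (pledges 60, payoff 37): dropping to 0 → total 140, payoff 0. No gain.
University 4 (pledges 0, payoff 97): pledging 20 → total 220, payoff 77. No gain.
University 5 (pledges 70, payoff 27): dropping to 0 → total 130, payoff 0. No gain.

Yes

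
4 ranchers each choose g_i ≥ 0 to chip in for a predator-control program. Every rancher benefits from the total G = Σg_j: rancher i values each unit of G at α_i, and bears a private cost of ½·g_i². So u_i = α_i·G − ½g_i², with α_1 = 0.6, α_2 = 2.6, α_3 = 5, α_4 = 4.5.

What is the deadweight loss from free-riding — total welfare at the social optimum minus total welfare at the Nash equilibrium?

Rancher i's FOC: ∂u_i/∂g_i = α_i − g_i = 0, so g_i* = α_i.
NE contributions = (0.6, 2.6, 5, 4.5); G = 12.7.
W^NE = (Σα)·G − ½Σα_i² = 12.7² − ½·52.37 = 135.105.
Planner sets g_i = Σα_j = 12.7 for every i, so G^SO = 4·12.7 = 50.8.
W^SO = (Σα)·G^SO − ½·4·(Σα)² = (4/2)·12.7² = 322.58.
Deadweight loss = W^SO − W^NE = 187.475.

187.475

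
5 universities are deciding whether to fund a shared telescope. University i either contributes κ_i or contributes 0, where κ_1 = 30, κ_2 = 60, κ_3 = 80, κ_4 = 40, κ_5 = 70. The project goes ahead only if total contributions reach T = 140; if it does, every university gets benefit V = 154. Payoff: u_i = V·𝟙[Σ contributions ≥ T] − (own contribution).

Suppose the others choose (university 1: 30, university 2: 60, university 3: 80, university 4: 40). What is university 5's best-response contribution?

0

Others' total = 210 ≥ 140; contributing adds cost 70 for no extra benefit.
Best response: 0.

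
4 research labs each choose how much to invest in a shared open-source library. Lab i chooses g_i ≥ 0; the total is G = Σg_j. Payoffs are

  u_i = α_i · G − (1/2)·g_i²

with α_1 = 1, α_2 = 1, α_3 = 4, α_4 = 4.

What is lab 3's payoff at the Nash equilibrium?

32

Lab i's FOC: ∂u_i/∂g_i = α_i − g_i = 0, so g_i* = α_i.
NE contributions = (1, 1, 4, 4); G = 10.
u_3 = α_3·G − ½·(g_3)² = 4·10 − ½·4² = 32.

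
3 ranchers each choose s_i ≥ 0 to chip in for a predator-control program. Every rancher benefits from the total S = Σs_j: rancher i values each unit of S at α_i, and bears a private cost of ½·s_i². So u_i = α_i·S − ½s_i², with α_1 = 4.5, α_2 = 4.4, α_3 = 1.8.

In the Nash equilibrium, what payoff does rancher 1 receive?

Rancher i's FOC: ∂u_i/∂s_i = α_i − s_i = 0, so s_i* = α_i.
NE contributions = (4.5, 4.4, 1.8); S = 10.7.
u_1 = α_1·S − ½·(s_1)² = 4.5·10.7 − ½·4.5² = 38.025.

38.025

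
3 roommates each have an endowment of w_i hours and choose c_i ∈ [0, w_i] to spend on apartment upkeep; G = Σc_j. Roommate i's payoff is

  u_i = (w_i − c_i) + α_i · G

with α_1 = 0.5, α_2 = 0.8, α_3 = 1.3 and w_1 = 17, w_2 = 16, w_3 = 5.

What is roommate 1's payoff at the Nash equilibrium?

∂u_i/∂c_i = α_i − 1, so roommate i contributes w_i if α_i > 1, else 0.
α_i > 1 for i ∈ {3}; NE contributions (0, 0, 5), G = 5.
u_1 = (17 − 0) + 0.5·5 = 19.5.

19.5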